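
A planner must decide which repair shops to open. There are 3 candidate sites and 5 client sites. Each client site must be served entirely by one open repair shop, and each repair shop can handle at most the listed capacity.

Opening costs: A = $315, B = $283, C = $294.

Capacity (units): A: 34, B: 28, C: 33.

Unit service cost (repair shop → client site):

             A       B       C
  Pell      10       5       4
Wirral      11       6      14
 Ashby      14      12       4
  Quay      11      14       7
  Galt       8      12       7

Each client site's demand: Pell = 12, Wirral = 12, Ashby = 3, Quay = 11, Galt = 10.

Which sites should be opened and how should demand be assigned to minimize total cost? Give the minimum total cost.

Minimum total cost: 868

Open {B, C}: Pell→B 5·12=60, Wirral→B 6·12=72, Ashby→C 4·3=12, Quay→C 7·11=77, Galt→C 7·10=70.
Loads: B carries 24/28, C carries 24/33. Service 291; fixed 577; total 868.
Next best feasible plan costs 880.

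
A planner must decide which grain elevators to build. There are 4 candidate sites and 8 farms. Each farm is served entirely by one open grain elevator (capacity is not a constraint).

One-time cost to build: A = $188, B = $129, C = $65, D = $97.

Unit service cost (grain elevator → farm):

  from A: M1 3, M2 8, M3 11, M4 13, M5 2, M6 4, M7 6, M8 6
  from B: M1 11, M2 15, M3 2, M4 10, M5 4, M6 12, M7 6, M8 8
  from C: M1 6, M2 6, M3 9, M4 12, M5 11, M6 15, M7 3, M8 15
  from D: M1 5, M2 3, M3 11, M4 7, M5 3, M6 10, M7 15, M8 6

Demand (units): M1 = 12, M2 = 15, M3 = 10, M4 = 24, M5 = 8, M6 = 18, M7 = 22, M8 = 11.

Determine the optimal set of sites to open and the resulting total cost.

Open C and D; minimum total cost 861.

For any fixed open set, each farm goes to its cheapest open site; total = fixed + service.
{C, D}: M1→D 5·12=60, M2→D 3·15=45, M3→C 9·10=90, M4→D 7·24=168, M5→D 3·8=24, M6→D 10·18=180, M7→C 3·22=66, M8→D 6·11=66. Service 699; fixed 162; total 861.
{A, C, D}: service 559 + fixed 350 = 909
{B, C, D}: M1→D 5·12=60, M2→D 3·15=45, M3→B 2·10=20, M4→D 7·24=168, M5→D 3·8=24, M6→D 10·18=180, M7→C 3·22=66, M8→D 6·11=66. Service 629; fixed 291; total 920.
{A, B, C, D}: service 489 + fixed 479 = 968
No other subset beats 861.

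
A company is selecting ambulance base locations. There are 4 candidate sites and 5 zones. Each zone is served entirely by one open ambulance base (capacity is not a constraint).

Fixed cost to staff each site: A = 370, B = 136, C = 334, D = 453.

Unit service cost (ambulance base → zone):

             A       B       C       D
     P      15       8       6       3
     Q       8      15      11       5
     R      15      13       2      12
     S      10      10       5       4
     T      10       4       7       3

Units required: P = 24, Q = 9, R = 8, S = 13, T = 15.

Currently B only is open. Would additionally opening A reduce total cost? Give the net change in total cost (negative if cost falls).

Current service cost with {B}: 621.
Adding A: each zone re-picks its cheapest; new service cost 558, saving 63.
Extra fixed cost: 370. Net change = 370 − 63 = 307.
(Totals: 757 → 1064.)

No — net change +307 (cost rises by 307).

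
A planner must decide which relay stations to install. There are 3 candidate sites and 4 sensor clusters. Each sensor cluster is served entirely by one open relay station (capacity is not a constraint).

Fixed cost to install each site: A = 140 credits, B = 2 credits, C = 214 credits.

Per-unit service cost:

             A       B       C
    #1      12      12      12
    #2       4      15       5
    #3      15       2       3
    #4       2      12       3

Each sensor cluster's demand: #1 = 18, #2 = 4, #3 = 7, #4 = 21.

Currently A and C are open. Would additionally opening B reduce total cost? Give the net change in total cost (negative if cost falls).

Yes — net change −5 (cost falls by 5).

Current service cost with {A, C}: 295.
Adding B: each sensor cluster re-picks its cheapest; new service cost 288, saving 7.
Extra fixed cost: 2. Net change = 2 − 7 = -5.
(Totals: 649 → 644.)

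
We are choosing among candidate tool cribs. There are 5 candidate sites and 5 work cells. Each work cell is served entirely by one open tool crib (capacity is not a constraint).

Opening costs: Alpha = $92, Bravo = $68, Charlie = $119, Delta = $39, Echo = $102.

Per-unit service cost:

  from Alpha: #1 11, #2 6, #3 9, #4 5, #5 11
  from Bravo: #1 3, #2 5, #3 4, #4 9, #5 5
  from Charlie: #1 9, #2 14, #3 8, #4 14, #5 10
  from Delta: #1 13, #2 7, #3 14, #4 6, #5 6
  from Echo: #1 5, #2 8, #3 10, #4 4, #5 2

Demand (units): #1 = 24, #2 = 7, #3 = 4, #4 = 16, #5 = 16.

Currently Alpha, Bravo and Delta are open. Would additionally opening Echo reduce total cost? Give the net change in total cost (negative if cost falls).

No — net change +38 (cost rises by 38).

Current service cost with {Alpha, Bravo, Delta}: 283.
Adding Echo: each work cell re-picks its cheapest; new service cost 219, saving 64.
Extra fixed cost: 102. Net change = 102 − 64 = 38.
(Totals: 482 → 520.)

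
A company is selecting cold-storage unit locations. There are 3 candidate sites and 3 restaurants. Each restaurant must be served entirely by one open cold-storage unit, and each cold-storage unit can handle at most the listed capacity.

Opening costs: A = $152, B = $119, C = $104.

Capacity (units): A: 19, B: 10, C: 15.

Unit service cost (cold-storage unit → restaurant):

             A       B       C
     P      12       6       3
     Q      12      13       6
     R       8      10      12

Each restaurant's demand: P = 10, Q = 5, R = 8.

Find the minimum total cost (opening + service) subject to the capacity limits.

Minimum total cost: 363

Open {B, C}: P→C 3·10=30, Q→C 6·5=30, R→B 10·8=80.
Loads: B carries 8/10, C carries 15/15. Service 140; fixed 223; total 363.
Next best feasible plan costs 380.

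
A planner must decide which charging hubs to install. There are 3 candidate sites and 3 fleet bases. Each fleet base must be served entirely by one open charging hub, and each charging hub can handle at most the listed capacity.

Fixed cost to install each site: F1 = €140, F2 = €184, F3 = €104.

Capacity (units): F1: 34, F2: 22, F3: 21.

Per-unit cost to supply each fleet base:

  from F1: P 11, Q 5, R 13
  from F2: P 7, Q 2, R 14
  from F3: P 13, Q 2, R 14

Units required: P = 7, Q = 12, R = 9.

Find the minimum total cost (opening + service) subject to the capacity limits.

Minimum total cost: 394

Open {F1}: P→F1 11·7=77, Q→F1 5·12=60, R→F1 13·9=117.
Loads: F1 carries 28/34. Service 254; fixed 140; total 394.
Next best feasible plan costs 462.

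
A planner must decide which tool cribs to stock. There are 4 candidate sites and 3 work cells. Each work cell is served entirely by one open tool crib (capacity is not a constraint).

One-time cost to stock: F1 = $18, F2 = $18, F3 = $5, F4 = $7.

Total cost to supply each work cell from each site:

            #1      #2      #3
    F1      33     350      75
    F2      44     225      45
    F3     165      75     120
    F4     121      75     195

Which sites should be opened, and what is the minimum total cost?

For any fixed open set, each work cell goes to its cheapest open site; total = fixed + service.
{F2, F3}: #1→F2 44, #2→F3 75, #3→F2 45. Service 164; fixed 23; total 187.
{F2, F4}: service 164 + fixed 25 = 189
{F1, F2, F3}: #1→F1 33, #2→F3 75, #3→F2 45. Service 153; fixed 41; total 194.
{F1, F2, F3, F4}: #1→F1 33, #2→F3 75, #3→F2 45. Service 153; fixed 48; total 201.
No other subset beats 187.

Open F2 and F3; minimum total cost 187.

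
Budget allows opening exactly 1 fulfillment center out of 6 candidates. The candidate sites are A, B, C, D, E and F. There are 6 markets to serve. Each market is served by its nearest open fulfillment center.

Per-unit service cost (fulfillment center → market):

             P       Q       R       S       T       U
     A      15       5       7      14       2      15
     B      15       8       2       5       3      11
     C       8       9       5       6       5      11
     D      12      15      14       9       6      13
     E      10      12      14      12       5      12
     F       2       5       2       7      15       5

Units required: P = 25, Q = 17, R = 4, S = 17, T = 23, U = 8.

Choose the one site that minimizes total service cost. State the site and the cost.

With exactly 1 open, each market uses its cheapest among the chosen.
{F}: P→F 2·25=50, Q→F 5·17=85, R→F 2·4=8, S→F 7·17=119, T→F 15·23=345, U→F 5·8=40. Service cost 647.
{C}: service cost 678
{B}: service cost 761
Among all 6 size-1 choices, {F} is lowest.

Choose F only; total service cost 647.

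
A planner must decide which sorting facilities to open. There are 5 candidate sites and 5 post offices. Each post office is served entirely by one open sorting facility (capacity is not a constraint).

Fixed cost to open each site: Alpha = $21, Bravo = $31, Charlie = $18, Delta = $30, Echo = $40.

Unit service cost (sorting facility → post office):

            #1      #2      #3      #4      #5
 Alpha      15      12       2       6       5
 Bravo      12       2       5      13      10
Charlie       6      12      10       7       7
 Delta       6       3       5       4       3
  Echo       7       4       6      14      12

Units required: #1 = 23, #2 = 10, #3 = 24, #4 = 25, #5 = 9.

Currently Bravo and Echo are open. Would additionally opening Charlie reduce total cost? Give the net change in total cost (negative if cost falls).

Current service cost with {Bravo, Echo}: 716.
Adding Charlie: each post office re-picks its cheapest; new service cost 516, saving 200.
Extra fixed cost: 18. Net change = 18 − 200 = -182.
(Totals: 787 → 605.)

Yes — net change −182 (cost falls by 182).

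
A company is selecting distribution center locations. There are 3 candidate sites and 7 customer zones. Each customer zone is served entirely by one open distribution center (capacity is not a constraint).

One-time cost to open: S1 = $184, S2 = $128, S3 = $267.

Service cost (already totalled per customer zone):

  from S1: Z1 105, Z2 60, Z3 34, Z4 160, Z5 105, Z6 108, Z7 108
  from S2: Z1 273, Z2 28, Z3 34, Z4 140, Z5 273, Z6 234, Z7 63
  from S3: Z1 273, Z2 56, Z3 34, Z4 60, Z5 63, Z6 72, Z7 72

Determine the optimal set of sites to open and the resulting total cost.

For any fixed open set, each customer zone goes to its cheapest open site; total = fixed + service.
{S1}: Z1→S1 105, Z2→S1 60, Z3→S1 34, Z4→S1 160, Z5→S1 105, Z6→S1 108, Z7→S1 108. Service 680; fixed 184; total 864.
{S1, S2}: service 583 + fixed 312 = 895
{S3}: Z1→S3 273, Z2→S3 56, Z3→S3 34, Z4→S3 60, Z5→S3 63, Z6→S3 72, Z7→S3 72. Service 630; fixed 267; total 897.
{S1, S2, S3}: service 425 + fixed 579 = 1004
No other subset beats 864.

Open S1 only; minimum total cost 864.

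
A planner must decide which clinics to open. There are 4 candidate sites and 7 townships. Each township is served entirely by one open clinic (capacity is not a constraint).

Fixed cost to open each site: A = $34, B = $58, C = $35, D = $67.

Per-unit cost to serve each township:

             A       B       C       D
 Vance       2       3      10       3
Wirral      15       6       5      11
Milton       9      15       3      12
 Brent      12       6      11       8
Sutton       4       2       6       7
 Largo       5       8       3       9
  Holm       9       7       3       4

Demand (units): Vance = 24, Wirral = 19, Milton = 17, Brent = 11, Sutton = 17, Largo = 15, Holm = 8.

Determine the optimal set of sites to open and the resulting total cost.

Open B and C; minimum total cost 480.

For any fixed open set, each township goes to its cheapest open site; total = fixed + service.
{B, C}: Vance→B 3·24=72, Wirral→C 5·19=95, Milton→C 3·17=51, Brent→B 6·11=66, Sutton→B 2·17=34, Largo→C 3·15=45, Holm→C 3·8=24. Service 387; fixed 93; total 480.
{A, B, C}: Vance→A 2·24=48, Wirral→C 5·19=95, Milton→C 3·17=51, Brent→B 6·11=66, Sutton→B 2·17=34, Largo→C 3·15=45, Holm→C 3·8=24. Service 363; fixed 127; total 490.
{A, C}: Vance→A 2·24=48, Wirral→C 5·19=95, Milton→C 3·17=51, Brent→C 11·11=121, Sutton→A 4·17=68, Largo→C 3·15=45, Holm→C 3·8=24. Service 452; fixed 69; total 521.
{A, B, C, D}: service 363 + fixed 194 = 557
(All 15 nonempty subsets were checked; B and C is lowest.)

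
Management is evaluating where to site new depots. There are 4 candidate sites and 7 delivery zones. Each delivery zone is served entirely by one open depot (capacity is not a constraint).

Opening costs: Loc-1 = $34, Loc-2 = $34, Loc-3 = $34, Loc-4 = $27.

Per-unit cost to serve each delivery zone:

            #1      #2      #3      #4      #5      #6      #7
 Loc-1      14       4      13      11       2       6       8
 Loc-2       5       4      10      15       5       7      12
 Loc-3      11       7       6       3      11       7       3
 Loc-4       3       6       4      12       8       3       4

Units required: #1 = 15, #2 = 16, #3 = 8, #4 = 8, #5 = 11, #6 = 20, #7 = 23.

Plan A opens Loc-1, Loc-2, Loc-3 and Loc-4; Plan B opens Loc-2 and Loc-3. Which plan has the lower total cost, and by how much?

Plan A: {Loc-1, Loc-2, Loc-3, Loc-4}: #1→Loc-4 3·15=45, #2→Loc-1 4·16=64, #3→Loc-4 4·8=32, #4→Loc-3 3·8=24, #5→Loc-1 2·11=22, #6→Loc-4 3·20=60, #7→Loc-3 3·23=69. Service 316; fixed 129; total 445.
Plan B: {Loc-2, Loc-3}: #1→Loc-2 5·15=75, #2→Loc-2 4·16=64, #3→Loc-3 6·8=48, #4→Loc-3 3·8=24, #5→Loc-2 5·11=55, #6→Loc-2 7·20=140, #7→Loc-3 3·23=69. Service 475; fixed 68; total 543.
Difference: |445 − 543| = 98.

Plan A is cheaper by 98.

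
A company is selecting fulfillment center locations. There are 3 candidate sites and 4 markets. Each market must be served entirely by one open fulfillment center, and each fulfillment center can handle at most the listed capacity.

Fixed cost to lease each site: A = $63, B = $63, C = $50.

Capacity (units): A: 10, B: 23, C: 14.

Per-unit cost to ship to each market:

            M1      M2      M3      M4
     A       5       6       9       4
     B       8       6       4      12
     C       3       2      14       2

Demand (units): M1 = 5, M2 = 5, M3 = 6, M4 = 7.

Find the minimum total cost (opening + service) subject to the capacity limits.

Minimum total cost: 196

Open {B, C}: M1→C 3·5=15, M2→B 6·5=30, M3→B 4·6=24, M4→C 2·7=14.
Loads: B carries 11/23, C carries 12/14. Service 83; fixed 113; total 196.
Next best feasible plan costs 201.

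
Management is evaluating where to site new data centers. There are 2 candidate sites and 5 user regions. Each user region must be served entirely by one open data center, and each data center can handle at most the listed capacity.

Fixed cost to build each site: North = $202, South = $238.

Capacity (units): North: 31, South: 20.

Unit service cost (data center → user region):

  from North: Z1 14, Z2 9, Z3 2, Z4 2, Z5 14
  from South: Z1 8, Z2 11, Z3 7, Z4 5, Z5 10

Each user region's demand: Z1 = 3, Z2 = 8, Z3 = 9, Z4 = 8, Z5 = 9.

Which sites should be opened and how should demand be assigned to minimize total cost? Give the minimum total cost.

Minimum total cost: 660

Open {North, South}: Z1→South 8·3=24, Z2→North 9·8=72, Z3→North 2·9=18, Z4→North 2·8=16, Z5→South 10·9=90.
Loads: North carries 25/31, South carries 12/20. Service 220; fixed 440; total 660.
Next best feasible plan costs 676.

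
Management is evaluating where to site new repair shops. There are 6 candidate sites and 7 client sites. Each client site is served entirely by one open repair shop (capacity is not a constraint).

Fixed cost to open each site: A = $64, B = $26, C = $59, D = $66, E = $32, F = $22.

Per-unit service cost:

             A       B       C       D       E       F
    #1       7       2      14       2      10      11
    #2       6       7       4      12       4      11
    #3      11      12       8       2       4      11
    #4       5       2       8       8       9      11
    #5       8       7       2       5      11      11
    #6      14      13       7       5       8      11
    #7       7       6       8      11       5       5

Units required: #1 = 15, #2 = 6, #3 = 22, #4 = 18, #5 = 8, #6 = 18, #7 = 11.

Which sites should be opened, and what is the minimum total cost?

For any fixed open set, each client site goes to its cheapest open site; total = fixed + service.
{B, D}: #1→B 2·15=30, #2→B 7·6=42, #3→D 2·22=44, #4→B 2·18=36, #5→D 5·8=40, #6→D 5·18=90, #7→B 6·11=66. Service 348; fixed 92; total 440.
{B, D, E}: service 319 + fixed 124 = 443
{B, D, F}: service 337 + fixed 114 = 451
{A, B, C, D, E, F}: #1→B 2·15=30, #2→C 4·6=24, #3→D 2·22=44, #4→B 2·18=36, #5→C 2·8=16, #6→D 5·18=90, #7→E 5·11=55. Service 295; fixed 269; total 564.
No other subset beats 440.

Open B and D; minimum total cost 440.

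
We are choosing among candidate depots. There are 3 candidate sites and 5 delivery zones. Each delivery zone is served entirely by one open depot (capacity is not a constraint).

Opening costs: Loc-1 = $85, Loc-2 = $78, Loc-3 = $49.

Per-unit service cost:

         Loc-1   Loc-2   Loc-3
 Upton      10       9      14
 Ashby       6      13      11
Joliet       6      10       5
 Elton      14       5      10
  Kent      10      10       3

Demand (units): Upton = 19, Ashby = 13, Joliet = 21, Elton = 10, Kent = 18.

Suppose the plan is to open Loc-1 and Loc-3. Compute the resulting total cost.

Total cost: 661

Each delivery zone is assigned to its cheapest site among the open ones.
{Loc-1, Loc-3}: Upton→Loc-1 10·19=190, Ashby→Loc-1 6·13=78, Joliet→Loc-3 5·21=105, Elton→Loc-3 10·10=100, Kent→Loc-3 3·18=54. Service 527; fixed 134; total 661.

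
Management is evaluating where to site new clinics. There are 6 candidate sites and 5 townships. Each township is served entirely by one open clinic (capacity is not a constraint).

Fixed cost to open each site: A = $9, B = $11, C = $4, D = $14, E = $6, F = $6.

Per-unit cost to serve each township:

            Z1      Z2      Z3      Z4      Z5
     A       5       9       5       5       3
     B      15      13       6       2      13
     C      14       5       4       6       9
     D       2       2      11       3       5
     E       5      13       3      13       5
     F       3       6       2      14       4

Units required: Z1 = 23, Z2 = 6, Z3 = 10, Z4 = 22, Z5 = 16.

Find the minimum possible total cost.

For any fixed open set, each township goes to its cheapest open site; total = fixed + service.
{A, B, D, F}: Z1→D 2·23=46, Z2→D 2·6=12, Z3→F 2·10=20, Z4→B 2·22=44, Z5→A 3·16=48. Service 170; fixed 40; total 210.
{A, B, C, D, F}: Z1→D 2·23=46, Z2→D 2·6=12, Z3→F 2·10=20, Z4→B 2·22=44, Z5→A 3·16=48. Service 170; fixed 44; total 214.
{A, B, D, E, F}: Z1→D 2·23=46, Z2→D 2·6=12, Z3→F 2·10=20, Z4→B 2·22=44, Z5→A 3·16=48. Service 170; fixed 46; total 216.
{A, B, C, D, E, F}: Z1→D 2·23=46, Z2→D 2·6=12, Z3→F 2·10=20, Z4→B 2·22=44, Z5→A 3·16=48. Service 170; fixed 50; total 220.
No other subset beats 210.

Minimum total cost: 210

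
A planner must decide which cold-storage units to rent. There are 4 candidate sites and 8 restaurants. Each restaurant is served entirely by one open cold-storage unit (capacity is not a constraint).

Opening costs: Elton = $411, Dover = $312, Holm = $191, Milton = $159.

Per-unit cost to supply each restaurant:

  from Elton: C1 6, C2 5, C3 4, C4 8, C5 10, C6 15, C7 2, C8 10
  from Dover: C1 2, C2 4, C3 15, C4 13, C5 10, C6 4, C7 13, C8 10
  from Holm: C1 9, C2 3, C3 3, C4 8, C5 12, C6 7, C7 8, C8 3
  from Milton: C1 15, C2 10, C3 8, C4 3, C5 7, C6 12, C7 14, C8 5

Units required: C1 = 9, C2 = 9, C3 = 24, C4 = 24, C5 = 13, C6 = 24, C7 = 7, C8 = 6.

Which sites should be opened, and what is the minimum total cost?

Open Holm and Milton; minimum total cost 935.

For any fixed open set, each restaurant goes to its cheapest open site; total = fixed + service.
{Holm, Milton}: C1→Holm 9·9=81, C2→Holm 3·9=27, C3→Holm 3·24=72, C4→Milton 3·24=72, C5→Milton 7·13=91, C6→Holm 7·24=168, C7→Holm 8·7=56, C8→Holm 3·6=18. Service 585; fixed 350; total 935.
{Holm}: C1→Holm 9·9=81, C2→Holm 3·9=27, C3→Holm 3·24=72, C4→Holm 8·24=192, C5→Holm 12·13=156, C6→Holm 7·24=168, C7→Holm 8·7=56, C8→Holm 3·6=18. Service 770; fixed 191; total 961.
{Dover, Milton}: service 626 + fixed 471 = 1097
{Elton, Dover, Holm, Milton}: service 408 + fixed 1073 = 1481
No other subset beats 935.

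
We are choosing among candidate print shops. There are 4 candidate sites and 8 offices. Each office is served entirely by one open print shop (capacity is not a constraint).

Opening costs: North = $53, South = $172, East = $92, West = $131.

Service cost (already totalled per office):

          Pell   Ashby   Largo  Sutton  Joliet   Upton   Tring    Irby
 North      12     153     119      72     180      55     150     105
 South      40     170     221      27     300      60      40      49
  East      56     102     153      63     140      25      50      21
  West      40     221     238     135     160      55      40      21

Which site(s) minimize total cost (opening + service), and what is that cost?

For any fixed open set, each office goes to its cheapest open site; total = fixed + service.
{North, East}: Pell→North 12, Ashby→East 102, Largo→North 119, Sutton→East 63, Joliet→East 140, Upton→East 25, Tring→East 50, Irby→East 21. Service 532; fixed 145; total 677.
{East}: service 610 + fixed 92 = 702
{North, East, West}: service 522 + fixed 276 = 798
{North, South, East, West}: Pell→North 12, Ashby→East 102, Largo→North 119, Sutton→South 27, Joliet→East 140, Upton→East 25, Tring→South 40, Irby→East 21. Service 486; fixed 448; total 934.
No other subset beats 677.

Open North and East; minimum total cost 677.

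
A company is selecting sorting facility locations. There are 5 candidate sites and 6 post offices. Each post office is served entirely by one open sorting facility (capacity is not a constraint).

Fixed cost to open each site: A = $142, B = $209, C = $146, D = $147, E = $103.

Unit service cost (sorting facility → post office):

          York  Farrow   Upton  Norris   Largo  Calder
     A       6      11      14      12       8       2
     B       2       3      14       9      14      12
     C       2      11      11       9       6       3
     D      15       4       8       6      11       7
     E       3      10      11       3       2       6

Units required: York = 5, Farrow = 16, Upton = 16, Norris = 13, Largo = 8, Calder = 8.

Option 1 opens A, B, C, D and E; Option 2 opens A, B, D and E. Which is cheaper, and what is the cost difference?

Option 1: {A, B, C, D, E}: York→B 2·5=10, Farrow→B 3·16=48, Upton→D 8·16=128, Norris→E 3·13=39, Largo→E 2·8=16, Calder→A 2·8=16. Service 257; fixed 747; total 1004.
Option 2: {A, B, D, E}: York→B 2·5=10, Farrow→B 3·16=48, Upton→D 8·16=128, Norris→E 3·13=39, Largo→E 2·8=16, Calder→A 2·8=16. Service 257; fixed 601; total 858.
Difference: |1004 − 858| = 146.

Option 2 is cheaper by 146.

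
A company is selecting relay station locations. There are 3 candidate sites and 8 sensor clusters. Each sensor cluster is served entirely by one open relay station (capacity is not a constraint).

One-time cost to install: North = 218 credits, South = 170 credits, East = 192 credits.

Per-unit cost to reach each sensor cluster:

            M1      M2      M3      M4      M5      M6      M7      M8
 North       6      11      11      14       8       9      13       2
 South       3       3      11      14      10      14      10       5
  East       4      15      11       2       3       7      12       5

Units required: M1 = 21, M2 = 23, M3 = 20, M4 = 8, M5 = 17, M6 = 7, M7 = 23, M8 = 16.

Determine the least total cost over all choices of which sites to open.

For any fixed open set, each sensor cluster goes to its cheapest open site; total = fixed + service.
{South, East}: M1→South 3·21=63, M2→South 3·23=69, M3→South 11·20=220, M4→East 2·8=16, M5→East 3·17=51, M6→East 7·7=49, M7→South 10·23=230, M8→South 5·16=80. Service 778; fixed 362; total 1140.
{South}: M1→South 3·21=63, M2→South 3·23=69, M3→South 11·20=220, M4→South 14·8=112, M5→South 10·17=170, M6→South 14·7=98, M7→South 10·23=230, M8→South 5·16=80. Service 1042; fixed 170; total 1212.
{North, South, East}: M1→South 3·21=63, M2→South 3·23=69, M3→North 11·20=220, M4→East 2·8=16, M5→East 3·17=51, M6→East 7·7=49, M7→South 10·23=230, M8→North 2·16=32. Service 730; fixed 580; total 1310.
No other subset beats 1140.

Minimum total cost: 1140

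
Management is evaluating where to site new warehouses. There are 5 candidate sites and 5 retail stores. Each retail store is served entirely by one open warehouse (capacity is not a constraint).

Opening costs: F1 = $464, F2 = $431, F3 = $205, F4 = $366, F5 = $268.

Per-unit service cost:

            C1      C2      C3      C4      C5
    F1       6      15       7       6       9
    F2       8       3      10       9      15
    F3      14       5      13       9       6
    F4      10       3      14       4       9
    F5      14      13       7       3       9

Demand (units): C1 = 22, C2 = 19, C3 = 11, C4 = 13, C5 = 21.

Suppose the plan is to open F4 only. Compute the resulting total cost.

Total cost: 1038

Each retail store is assigned to its cheapest site among the open ones.
{F4}: C1→F4 10·22=220, C2→F4 3·19=57, C3→F4 14·11=154, C4→F4 4·13=52, C5→F4 9·21=189. Service 672; fixed 366; total 1038.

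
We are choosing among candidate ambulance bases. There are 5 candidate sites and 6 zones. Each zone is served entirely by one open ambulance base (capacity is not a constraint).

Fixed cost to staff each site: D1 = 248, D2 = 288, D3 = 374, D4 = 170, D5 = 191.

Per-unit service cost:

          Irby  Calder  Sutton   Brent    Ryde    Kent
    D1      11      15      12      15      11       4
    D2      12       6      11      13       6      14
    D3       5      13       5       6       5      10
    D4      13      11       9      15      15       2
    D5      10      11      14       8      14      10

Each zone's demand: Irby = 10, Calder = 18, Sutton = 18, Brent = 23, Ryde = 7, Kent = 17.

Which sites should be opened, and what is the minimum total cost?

For any fixed open set, each zone goes to its cheapest open site; total = fixed + service.
{D3, D4}: Irby→D3 5·10=50, Calder→D4 11·18=198, Sutton→D3 5·18=90, Brent→D3 6·23=138, Ryde→D3 5·7=35, Kent→D4 2·17=34. Service 545; fixed 544; total 1089.
{D3}: Irby→D3 5·10=50, Calder→D3 13·18=234, Sutton→D3 5·18=90, Brent→D3 6·23=138, Ryde→D3 5·7=35, Kent→D3 10·17=170. Service 717; fixed 374; total 1091.
{D4, D5}: service 776 + fixed 361 = 1137
{D1, D2, D3, D4, D5}: service 455 + fixed 1271 = 1726
No other subset beats 1089.

Open D3 and D4; minimum total cost 1089.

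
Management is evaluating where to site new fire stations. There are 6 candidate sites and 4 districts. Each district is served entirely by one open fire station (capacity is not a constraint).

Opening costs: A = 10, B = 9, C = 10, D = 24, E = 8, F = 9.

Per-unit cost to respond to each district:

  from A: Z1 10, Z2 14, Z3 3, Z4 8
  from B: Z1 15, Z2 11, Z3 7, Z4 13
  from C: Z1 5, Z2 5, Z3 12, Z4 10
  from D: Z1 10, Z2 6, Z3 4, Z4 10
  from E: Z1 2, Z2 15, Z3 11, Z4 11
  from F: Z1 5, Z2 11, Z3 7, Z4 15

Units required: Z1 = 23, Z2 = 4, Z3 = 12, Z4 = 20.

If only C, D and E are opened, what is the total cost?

Total cost: 356

Each district is assigned to its cheapest site among the open ones.
{C, D, E}: Z1→E 2·23=46, Z2→C 5·4=20, Z3→D 4·12=48, Z4→C 10·20=200. Service 314; fixed 42; total 356.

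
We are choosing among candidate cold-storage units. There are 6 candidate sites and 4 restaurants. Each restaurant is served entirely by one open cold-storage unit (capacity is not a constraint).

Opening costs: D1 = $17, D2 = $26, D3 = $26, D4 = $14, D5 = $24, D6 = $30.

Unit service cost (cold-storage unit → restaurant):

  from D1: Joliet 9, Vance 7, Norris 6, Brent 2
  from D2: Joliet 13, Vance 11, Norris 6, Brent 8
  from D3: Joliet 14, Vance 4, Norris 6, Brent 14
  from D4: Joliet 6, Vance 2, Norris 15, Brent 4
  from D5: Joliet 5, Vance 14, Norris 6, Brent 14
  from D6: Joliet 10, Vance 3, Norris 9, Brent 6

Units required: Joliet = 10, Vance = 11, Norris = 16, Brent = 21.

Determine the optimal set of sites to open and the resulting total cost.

For any fixed open set, each restaurant goes to its cheapest open site; total = fixed + service.
{D1, D4}: Joliet→D4 6·10=60, Vance→D4 2·11=22, Norris→D1 6·16=96, Brent→D1 2·21=42. Service 220; fixed 31; total 251.
{D1, D4, D5}: Joliet→D5 5·10=50, Vance→D4 2·11=22, Norris→D1 6·16=96, Brent→D1 2·21=42. Service 210; fixed 55; total 265.
{D1, D2, D4}: Joliet→D4 6·10=60, Vance→D4 2·11=22, Norris→D1 6·16=96, Brent→D1 2·21=42. Service 220; fixed 57; total 277.
{D1, D2, D3, D4, D5, D6}: service 210 + fixed 137 = 347
No other subset beats 251.

Open D1 and D4; minimum total cost 251.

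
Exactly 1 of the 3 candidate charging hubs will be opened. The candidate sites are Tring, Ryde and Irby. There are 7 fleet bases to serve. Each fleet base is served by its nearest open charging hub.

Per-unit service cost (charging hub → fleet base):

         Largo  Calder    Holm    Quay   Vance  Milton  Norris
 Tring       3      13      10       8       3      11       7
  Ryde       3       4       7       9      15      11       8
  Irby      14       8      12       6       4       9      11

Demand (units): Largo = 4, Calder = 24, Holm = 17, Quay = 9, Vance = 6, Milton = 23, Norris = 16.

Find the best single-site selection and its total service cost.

With exactly 1 open, each fleet base uses its cheapest among the chosen.
{Ryde}: Largo→Ryde 3·4=12, Calder→Ryde 4·24=96, Holm→Ryde 7·17=119, Quay→Ryde 9·9=81, Vance→Ryde 15·6=90, Milton→Ryde 11·23=253, Norris→Ryde 8·16=128. Service cost 779.
{Irby}: service cost 913
{Tring}: service cost 949
Among all 3 size-1 choices, {Ryde} is lowest.

Choose Ryde only; total service cost 779.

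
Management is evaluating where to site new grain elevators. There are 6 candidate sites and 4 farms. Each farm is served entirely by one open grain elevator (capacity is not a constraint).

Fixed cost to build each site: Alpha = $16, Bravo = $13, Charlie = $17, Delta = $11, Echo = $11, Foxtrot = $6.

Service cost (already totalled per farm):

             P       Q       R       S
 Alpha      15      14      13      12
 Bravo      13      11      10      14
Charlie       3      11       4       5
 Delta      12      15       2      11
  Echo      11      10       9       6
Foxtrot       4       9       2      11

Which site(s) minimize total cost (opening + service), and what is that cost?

Open Foxtrot only; minimum total cost 32.

For any fixed open set, each farm goes to its cheapest open site; total = fixed + service.
{Foxtrot}: P→Foxtrot 4, Q→Foxtrot 9, R→Foxtrot 2, S→Foxtrot 11. Service 26; fixed 6; total 32.
{Echo, Foxtrot}: P→Foxtrot 4, Q→Foxtrot 9, R→Foxtrot 2, S→Echo 6. Service 21; fixed 17; total 38.
{Charlie}: service 23 + fixed 17 = 40
{Alpha, Bravo, Charlie, Delta, Echo, Foxtrot}: P→Charlie 3, Q→Foxtrot 9, R→Delta 2, S→Charlie 5. Service 19; fixed 74; total 93.
No other subset beats 32.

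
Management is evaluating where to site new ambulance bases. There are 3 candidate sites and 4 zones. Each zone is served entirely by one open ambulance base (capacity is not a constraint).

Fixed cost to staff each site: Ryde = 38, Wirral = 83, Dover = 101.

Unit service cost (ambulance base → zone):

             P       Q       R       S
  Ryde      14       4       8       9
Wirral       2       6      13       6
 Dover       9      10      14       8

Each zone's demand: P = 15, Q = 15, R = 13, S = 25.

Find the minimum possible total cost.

Minimum total cost: 465

For any fixed open set, each zone goes to its cheapest open site; total = fixed + service.
{Ryde, Wirral}: P→Wirral 2·15=30, Q→Ryde 4·15=60, R→Ryde 8·13=104, S→Wirral 6·25=150. Service 344; fixed 121; total 465.
{Wirral}: service 439 + fixed 83 = 522
{Ryde, Wirral, Dover}: P→Wirral 2·15=30, Q→Ryde 4·15=60, R→Ryde 8·13=104, S→Wirral 6·25=150. Service 344; fixed 222; total 566.
{Ryde}: P→Ryde 14·15=210, Q→Ryde 4·15=60, R→Ryde 8·13=104, S→Ryde 9·25=225. Service 599; fixed 38; total 637.
No other subset beats 465.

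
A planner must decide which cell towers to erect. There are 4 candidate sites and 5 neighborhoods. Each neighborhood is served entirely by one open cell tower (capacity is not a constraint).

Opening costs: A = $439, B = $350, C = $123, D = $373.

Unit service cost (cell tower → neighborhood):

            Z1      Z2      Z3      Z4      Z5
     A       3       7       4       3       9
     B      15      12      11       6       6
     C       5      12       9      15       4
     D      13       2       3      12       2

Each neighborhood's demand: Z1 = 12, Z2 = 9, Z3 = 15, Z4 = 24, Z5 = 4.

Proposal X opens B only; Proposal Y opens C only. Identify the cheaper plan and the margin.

Proposal X: {B}: Z1→B 15·12=180, Z2→B 12·9=108, Z3→B 11·15=165, Z4→B 6·24=144, Z5→B 6·4=24. Service 621; fixed 350; total 971.
Proposal Y: {C}: Z1→C 5·12=60, Z2→C 12·9=108, Z3→C 9·15=135, Z4→C 15·24=360, Z5→C 4·4=16. Service 679; fixed 123; total 802.
Difference: |971 − 802| = 169.

Proposal Y is cheaper by 169.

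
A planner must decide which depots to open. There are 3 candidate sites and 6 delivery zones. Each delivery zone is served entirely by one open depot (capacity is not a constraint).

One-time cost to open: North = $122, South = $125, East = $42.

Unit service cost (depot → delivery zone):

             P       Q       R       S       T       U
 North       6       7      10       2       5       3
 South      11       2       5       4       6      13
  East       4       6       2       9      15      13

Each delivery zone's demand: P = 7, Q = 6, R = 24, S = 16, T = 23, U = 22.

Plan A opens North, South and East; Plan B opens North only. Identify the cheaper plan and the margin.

Plan A is cheaper by 69.

Plan A: {North, South, East}: P→East 4·7=28, Q→South 2·6=12, R→East 2·24=48, S→North 2·16=32, T→North 5·23=115, U→North 3·22=66. Service 301; fixed 289; total 590.
Plan B: {North}: P→North 6·7=42, Q→North 7·6=42, R→North 10·24=240, S→North 2·16=32, T→North 5·23=115, U→North 3·22=66. Service 537; fixed 122; total 659.
Difference: |590 − 659| = 69.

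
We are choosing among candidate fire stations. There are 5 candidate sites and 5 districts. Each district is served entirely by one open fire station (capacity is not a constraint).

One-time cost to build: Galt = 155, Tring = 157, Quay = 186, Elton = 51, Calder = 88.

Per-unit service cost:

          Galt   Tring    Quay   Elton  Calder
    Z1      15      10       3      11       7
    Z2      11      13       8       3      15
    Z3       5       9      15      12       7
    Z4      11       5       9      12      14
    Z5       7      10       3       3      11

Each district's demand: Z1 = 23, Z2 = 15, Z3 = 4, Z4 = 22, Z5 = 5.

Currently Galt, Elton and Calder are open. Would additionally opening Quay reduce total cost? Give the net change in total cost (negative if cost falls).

No — net change +50 (cost rises by 50).

Current service cost with {Galt, Elton, Calder}: 483.
Adding Quay: each district re-picks its cheapest; new service cost 347, saving 136.
Extra fixed cost: 186. Net change = 186 − 136 = 50.
(Totals: 777 → 827.)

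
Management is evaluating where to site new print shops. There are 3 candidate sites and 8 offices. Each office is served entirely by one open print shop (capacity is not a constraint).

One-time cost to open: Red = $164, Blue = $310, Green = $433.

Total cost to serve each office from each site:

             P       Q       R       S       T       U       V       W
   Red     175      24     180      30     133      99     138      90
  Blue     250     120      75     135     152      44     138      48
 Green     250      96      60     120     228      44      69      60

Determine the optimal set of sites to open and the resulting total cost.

Open Red only; minimum total cost 1033.

For any fixed open set, each office goes to its cheapest open site; total = fixed + service.
{Red}: P→Red 175, Q→Red 24, R→Red 180, S→Red 30, T→Red 133, U→Red 99, V→Red 138, W→Red 90. Service 869; fixed 164; total 1033.
{Red, Blue}: P→Red 175, Q→Red 24, R→Blue 75, S→Red 30, T→Red 133, U→Blue 44, V→Red 138, W→Blue 48. Service 667; fixed 474; total 1141.
{Red, Green}: service 595 + fixed 597 = 1192
{Red, Blue, Green}: service 583 + fixed 907 = 1490
(All 7 nonempty subsets were checked; Red only is lowest.)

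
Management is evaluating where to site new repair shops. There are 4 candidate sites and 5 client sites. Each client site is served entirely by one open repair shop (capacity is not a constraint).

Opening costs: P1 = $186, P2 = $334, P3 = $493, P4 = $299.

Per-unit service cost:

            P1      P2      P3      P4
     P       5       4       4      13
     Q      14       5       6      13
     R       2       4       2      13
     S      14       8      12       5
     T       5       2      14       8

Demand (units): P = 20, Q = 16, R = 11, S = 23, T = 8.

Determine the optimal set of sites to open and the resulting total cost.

For any fixed open set, each client site goes to its cheapest open site; total = fixed + service.
{P2}: P→P2 4·20=80, Q→P2 5·16=80, R→P2 4·11=44, S→P2 8·23=184, T→P2 2·8=16. Service 404; fixed 334; total 738.
{P1}: service 708 + fixed 186 = 894
{P1, P2}: service 382 + fixed 520 = 902
{P1, P2, P3, P4}: P→P2 4·20=80, Q→P2 5·16=80, R→P1 2·11=22, S→P4 5·23=115, T→P2 2·8=16. Service 313; fixed 1312; total 1625.
No other subset beats 738.

Open P2 only; minimum total cost 738.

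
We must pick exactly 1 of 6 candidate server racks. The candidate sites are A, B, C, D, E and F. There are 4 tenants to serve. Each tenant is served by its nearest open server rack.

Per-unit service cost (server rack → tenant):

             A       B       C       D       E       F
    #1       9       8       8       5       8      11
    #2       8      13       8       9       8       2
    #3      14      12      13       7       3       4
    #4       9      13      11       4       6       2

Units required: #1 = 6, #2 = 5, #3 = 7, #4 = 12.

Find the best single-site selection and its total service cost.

With exactly 1 open, each tenant uses its cheapest among the chosen.
{F}: #1→F 11·6=66, #2→F 2·5=10, #3→F 4·7=28, #4→F 2·12=24. Service cost 128.
{D}: service cost 172
{E}: service cost 181
Among all 6 size-1 choices, {F} is lowest.

Choose F only; total service cost 128.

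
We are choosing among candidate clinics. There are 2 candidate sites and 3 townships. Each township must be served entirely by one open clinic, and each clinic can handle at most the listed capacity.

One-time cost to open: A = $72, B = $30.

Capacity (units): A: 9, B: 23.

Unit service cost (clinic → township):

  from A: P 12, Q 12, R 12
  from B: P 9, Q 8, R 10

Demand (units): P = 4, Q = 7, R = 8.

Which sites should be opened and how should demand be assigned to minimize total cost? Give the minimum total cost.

Open {B}: P→B 9·4=36, Q→B 8·7=56, R→B 10·8=80.
Loads: B carries 19/23. Service 172; fixed 30; total 202.
Next best feasible plan costs 274.

Minimum total cost: 202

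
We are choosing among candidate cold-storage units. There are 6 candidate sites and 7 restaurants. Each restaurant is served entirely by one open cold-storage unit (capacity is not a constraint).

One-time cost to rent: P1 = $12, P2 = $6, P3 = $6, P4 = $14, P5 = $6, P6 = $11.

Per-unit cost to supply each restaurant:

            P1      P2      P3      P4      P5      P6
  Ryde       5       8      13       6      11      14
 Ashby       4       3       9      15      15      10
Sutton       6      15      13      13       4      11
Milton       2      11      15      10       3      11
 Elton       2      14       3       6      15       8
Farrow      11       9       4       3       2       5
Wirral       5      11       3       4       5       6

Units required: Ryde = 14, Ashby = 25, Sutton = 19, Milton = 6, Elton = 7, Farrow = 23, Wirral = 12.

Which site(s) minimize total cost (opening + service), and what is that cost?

For any fixed open set, each restaurant goes to its cheapest open site; total = fixed + service.
{P1, P2, P3, P5}: Ryde→P1 5·14=70, Ashby→P2 3·25=75, Sutton→P5 4·19=76, Milton→P1 2·6=12, Elton→P1 2·7=14, Farrow→P5 2·23=46, Wirral→P3 3·12=36. Service 329; fixed 30; total 359.
{P1, P2, P3, P5, P6}: Ryde→P1 5·14=70, Ashby→P2 3·25=75, Sutton→P5 4·19=76, Milton→P1 2·6=12, Elton→P1 2·7=14, Farrow→P5 2·23=46, Wirral→P3 3·12=36. Service 329; fixed 41; total 370.
{P1, P2, P3, P4, P5}: Ryde→P1 5·14=70, Ashby→P2 3·25=75, Sutton→P5 4·19=76, Milton→P1 2·6=12, Elton→P1 2·7=14, Farrow→P5 2·23=46, Wirral→P3 3·12=36. Service 329; fixed 44; total 373.
{P1, P2, P3, P4, P5, P6}: service 329 + fixed 55 = 384
No other subset beats 359.

Open P1, P2, P3 and P5; minimum total cost 359.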